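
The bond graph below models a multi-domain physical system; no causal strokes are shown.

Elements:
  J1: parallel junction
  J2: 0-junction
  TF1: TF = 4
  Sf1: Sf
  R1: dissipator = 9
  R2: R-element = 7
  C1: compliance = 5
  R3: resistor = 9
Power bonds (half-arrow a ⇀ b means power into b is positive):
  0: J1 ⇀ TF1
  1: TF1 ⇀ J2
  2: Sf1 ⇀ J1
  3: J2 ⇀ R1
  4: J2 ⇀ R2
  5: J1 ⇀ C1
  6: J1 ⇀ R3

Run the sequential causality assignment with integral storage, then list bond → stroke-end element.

β0 stroke→TF1
β1 stroke→J2
β2 stroke→Sf1
β3 stroke→R1
β4 stroke→R2
β5 stroke→J1
β6 stroke→R3

β2 stroke→Sf1  (Sf1 fixes flow; stroke at Sf1)
β5 stroke→J1  (C1: C, integral causality)
β0 stroke→TF1  (common-e at J1 fixed by 5)
β6 stroke→R3  (J1 effort already set via bond 5)
β1 stroke→J2  (TF1: transformer flips bond 0)
β3 stroke→R1  (0-jn J2 has e-setter on 1)
β4 stroke→R2  (J2 effort already set via bond 1)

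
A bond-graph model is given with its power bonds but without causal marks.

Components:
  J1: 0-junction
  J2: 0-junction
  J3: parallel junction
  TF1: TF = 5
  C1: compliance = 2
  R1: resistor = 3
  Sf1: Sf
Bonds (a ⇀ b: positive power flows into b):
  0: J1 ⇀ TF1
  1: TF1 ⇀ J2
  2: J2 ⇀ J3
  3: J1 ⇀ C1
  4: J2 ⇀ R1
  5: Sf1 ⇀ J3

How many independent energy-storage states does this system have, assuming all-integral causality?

#5 |Sf1  (Sf1 (Sf) sets flow on bond)
#2 |J3  (J3: last free bond brings effort in)
#3 |J1  (C1: C, integral causality)
#0 |TF1  (common-e at J1 fixed by 3)
#1 |J2  (TF1: transformer flips bond 0)
#4 |R1  (J2: bond 1 brought effort, rest push out)

1  (C1 all integral)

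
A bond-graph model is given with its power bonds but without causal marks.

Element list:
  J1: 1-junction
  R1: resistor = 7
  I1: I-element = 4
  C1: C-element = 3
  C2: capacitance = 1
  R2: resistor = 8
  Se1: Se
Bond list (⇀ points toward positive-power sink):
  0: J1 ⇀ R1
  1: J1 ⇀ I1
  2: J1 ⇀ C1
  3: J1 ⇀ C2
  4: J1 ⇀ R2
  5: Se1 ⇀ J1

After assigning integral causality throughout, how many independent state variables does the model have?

3  (C1, C2, I1 all integral)

b5 stroke at J1  (source Se1 imposes e)
b1 stroke at I1  (I1 outputs flow p/I1)
b0 stroke at J1  (J1 flow already set via bond 1)
b2 stroke at J1  (1-jn J1 has f-setter on 1)
b3 stroke at J1  (J1 flow already set via bond 1)
b4 stroke at J1  (common-f at J1 fixed by 1)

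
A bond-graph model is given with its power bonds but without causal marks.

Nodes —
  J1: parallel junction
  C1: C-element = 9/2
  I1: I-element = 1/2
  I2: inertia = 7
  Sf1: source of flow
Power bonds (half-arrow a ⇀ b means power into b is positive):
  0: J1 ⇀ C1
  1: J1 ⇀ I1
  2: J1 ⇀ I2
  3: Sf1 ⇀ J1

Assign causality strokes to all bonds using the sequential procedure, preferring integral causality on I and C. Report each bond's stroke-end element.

bond 3 stroke at Sf1  (source Sf1 imposes f)
bond 0 stroke at J1  (C1 outputs effort q/C1)
bond 1 stroke at I1  (J1 effort already set via bond 0)
bond 2 stroke at I2  (J1 effort already set via bond 0)

b0 →J1
b1 →I1
b2 →I2
b3 →Sf1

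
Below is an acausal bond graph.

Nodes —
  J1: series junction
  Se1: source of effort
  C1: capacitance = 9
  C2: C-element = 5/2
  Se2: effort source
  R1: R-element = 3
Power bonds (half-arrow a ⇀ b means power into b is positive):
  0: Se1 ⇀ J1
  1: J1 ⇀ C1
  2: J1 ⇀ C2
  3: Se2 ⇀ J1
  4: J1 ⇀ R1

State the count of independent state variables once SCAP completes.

2  (C1, C2 all integral)

bond 0 |J1  (Se1 fixes effort; stroke away)
bond 3 |J1  (Se2 (Se) sets effort on bond)
bond 1 |J1  (C1: C, integral causality)
bond 2 |J1  (C2 outputs effort q/C2)
bond 4 |R1  (J1: last free bond brings flow in)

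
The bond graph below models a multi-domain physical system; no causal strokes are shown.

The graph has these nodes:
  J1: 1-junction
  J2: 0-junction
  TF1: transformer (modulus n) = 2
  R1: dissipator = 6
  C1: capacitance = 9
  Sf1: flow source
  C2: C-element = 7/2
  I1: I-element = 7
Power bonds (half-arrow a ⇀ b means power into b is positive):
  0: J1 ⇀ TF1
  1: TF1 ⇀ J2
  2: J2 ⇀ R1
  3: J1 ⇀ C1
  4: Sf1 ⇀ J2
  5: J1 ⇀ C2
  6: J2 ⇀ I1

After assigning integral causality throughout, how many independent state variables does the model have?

β4 →Sf1  (Sf1: flow source, stroke at near end)
β3 →J1  (prefer integral on C1)
β5 →J1  (C2 outputs effort q/C2)
β0 →TF1  (only one flow-in slot at J1)
β1 →J2  (TF1: transformer flips bond 0)
β2 →R1  (J2 effort already set via bond 1)
β6 →I1  (0-jn J2 has e-setter on 1)

3  (C1, C2, I1 all integral)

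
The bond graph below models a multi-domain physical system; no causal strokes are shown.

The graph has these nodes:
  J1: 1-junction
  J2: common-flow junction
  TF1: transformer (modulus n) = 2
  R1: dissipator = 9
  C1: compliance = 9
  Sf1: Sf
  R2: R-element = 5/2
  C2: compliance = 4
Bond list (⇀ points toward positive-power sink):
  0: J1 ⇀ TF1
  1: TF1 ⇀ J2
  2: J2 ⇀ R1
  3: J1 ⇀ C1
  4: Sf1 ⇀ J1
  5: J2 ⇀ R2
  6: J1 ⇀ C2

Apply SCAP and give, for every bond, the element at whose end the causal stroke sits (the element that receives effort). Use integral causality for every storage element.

β4 →Sf1  (Sf1 fixes flow; stroke at Sf1)
β0 →J1  (common-f at J1 fixed by 4)
β3 →J1  (J1: bond 4 brought flow, rest push out)
β6 →J1  (common-f at J1 fixed by 4)
β1 →TF1  (TF TF1: opposite of bond 0)
β2 →J2  (1-jn J2 has f-setter on 1)
β5 →J2  (common-f at J2 fixed by 1)

b0 stroke at J1
b1 stroke at TF1
b2 stroke at J2
b3 stroke at J1
b4 stroke at Sf1
b5 stroke at J2
b6 stroke at J1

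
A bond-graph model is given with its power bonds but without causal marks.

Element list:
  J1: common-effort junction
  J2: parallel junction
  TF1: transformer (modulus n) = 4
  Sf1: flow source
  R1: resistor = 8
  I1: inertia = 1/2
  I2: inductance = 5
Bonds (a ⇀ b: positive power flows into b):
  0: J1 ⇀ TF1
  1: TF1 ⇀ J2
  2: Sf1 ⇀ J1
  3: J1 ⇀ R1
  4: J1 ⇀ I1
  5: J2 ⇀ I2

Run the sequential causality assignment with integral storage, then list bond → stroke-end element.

b2 stroke at Sf1  (source Sf1 imposes f)
b4 stroke at I1  (I1: I, integral causality)
b5 stroke at I2  (I2: I, integral causality)
b1 stroke at J2  (only one effort-in slot at J2)
b0 stroke at TF1  (TF TF1: opposite of bond 1)
b3 stroke at J1  (only one effort-in slot at J1)

b0 stroke→TF1
b1 stroke→J2
b2 stroke→Sf1
b3 stroke→J1
b4 stroke→I1
b5 stroke→I2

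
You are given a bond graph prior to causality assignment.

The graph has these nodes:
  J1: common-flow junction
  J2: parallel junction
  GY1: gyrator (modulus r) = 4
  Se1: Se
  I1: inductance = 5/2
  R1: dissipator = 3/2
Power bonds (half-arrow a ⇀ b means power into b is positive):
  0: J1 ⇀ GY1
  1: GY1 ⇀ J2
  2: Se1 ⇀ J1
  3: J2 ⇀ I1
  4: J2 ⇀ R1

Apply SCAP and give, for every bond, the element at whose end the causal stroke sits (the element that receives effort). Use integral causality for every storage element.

bond 2 →J1  (Se1 fixes effort; stroke away)
bond 0 →GY1  (J1: last free bond brings flow in)
bond 1 →GY1  (through GY1, causality inverts; strokes same side of GY1)
bond 3 →I1  (prefer integral on I1)
bond 4 →J2  (only one effort-in slot at J2)

#0 stroke at GY1
#1 stroke at GY1
#2 stroke at J1
#3 stroke at I1
#4 stroke at J2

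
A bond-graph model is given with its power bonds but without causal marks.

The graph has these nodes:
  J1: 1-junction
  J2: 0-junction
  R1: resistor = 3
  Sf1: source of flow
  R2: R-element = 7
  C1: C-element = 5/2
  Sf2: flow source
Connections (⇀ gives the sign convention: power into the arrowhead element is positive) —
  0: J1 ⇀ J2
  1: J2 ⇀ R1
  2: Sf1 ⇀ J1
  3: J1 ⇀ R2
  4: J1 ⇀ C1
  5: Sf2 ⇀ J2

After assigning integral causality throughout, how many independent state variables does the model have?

β2 |Sf1  (Sf1 (Sf) sets flow on bond)
β5 |Sf2  (Sf2 fixes flow; stroke at Sf2)
β0 |J1  (1-jn J1 has f-setter on 2)
β3 |J1  (1-jn J1 has f-setter on 2)
β4 |J1  (J1 flow already set via bond 2)
β1 |J2  (only one effort-in slot at J2)

1  (C1 all integral)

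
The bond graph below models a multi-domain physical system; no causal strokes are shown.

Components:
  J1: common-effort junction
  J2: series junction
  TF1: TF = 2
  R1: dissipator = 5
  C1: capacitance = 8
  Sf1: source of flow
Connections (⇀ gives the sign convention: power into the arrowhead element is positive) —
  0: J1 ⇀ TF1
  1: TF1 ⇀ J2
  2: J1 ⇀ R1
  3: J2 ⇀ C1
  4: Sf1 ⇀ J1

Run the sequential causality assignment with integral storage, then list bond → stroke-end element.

b0 →J1
b1 →TF1
b2 →R1
b3 →J2
b4 →Sf1

bond 4 |Sf1  (Sf1 fixes flow; stroke at Sf1)
bond 3 |J2  (C1 outputs effort q/C1)
bond 1 |TF1  (closing 1-jn rule on J2)
bond 0 |J1  (through TF1, causality passes straight; one stroke at TF1)
bond 2 |R1  (common-e at J1 fixed by 0)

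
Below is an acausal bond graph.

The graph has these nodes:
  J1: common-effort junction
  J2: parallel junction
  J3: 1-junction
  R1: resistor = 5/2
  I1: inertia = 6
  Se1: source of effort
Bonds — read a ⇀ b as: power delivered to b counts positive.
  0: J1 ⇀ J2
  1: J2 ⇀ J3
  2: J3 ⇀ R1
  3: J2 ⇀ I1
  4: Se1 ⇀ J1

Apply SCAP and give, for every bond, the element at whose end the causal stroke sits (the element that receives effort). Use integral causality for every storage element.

bond 4 stroke at J1  (source Se1 imposes e)
bond 0 stroke at J2  (J1: bond 4 brought effort, rest push out)
bond 1 stroke at J3  (J2: bond 0 brought effort, rest push out)
bond 3 stroke at I1  (J2 effort already set via bond 0)
bond 2 stroke at R1  (closing 1-jn rule on J3)

β0 stroke at J2
β1 stroke at J3
β2 stroke at R1
β3 stroke at I1
β4 stroke at J1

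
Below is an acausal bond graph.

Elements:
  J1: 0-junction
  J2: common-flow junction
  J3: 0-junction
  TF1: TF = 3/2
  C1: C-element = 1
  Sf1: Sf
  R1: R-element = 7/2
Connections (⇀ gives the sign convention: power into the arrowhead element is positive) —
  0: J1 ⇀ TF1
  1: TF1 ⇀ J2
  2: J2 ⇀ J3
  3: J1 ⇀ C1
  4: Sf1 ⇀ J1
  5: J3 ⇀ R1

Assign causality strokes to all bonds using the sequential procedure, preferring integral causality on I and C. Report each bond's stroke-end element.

β0 |TF1
β1 |J2
β2 |J3
β3 |J1
β4 |Sf1
β5 |R1

#4 stroke→Sf1  (source Sf1 imposes f)
#3 stroke→J1  (prefer integral on C1)
#0 stroke→TF1  (0-jn J1 has e-setter on 3)
#1 stroke→J2  (TF1 one-in-one-out from 0)
#2 stroke→J3  (J2 needs exactly one f-in)
#5 stroke→R1  (common-e at J3 fixed by 2)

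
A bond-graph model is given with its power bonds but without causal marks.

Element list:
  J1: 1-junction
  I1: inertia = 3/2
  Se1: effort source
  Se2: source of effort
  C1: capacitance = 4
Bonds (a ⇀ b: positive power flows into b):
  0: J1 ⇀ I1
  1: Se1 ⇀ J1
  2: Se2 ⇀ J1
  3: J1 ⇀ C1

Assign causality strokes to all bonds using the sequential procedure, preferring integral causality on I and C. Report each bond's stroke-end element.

bond 0 stroke at I1
bond 1 stroke at J1
bond 2 stroke at J1
bond 3 stroke at J1

#1 →J1  (Se1: effort source, stroke at far end)
#2 →J1  (Se2 fixes effort; stroke away)
#0 →I1  (I1: I, integral causality)
#3 →J1  (J1: bond 0 brought flow, rest push out)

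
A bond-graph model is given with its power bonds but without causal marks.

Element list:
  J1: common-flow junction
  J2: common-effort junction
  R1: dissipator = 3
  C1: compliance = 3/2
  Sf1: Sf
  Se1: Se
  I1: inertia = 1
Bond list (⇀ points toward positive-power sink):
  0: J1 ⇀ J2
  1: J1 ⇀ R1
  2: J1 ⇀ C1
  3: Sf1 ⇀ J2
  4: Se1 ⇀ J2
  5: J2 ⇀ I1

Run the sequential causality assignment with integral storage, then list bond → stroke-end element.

β0 stroke→J1
β1 stroke→R1
β2 stroke→J1
β3 stroke→Sf1
β4 stroke→J2
β5 stroke→I1

b3 stroke at Sf1  (source Sf1 imposes f)
b4 stroke at J2  (source Se1 imposes e)
b0 stroke at J1  (J2: bond 4 brought effort, rest push out)
b5 stroke at I1  (J2: bond 4 brought effort, rest push out)
b2 stroke at J1  (C1: C, integral causality)
b1 stroke at R1  (J1 needs exactly one f-in)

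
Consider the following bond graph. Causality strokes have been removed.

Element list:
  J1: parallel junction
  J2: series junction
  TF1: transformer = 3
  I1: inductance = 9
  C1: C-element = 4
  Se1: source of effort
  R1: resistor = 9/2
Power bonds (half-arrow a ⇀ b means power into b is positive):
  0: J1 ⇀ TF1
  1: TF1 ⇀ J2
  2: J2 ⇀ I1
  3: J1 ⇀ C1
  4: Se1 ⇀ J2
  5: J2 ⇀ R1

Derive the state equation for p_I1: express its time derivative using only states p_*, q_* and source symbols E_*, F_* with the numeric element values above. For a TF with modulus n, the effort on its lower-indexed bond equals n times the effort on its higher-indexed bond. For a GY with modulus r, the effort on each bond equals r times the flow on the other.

dp_I1/dt = E_Se1 - p_I1/2 + q_C1/12

b4 |J2  (Se1: effort source, stroke at far end)
b2 |I1  (I1 outputs flow p/I1)
b1 |J2  (J2 flow already set via bond 2)
b5 |J2  (1-jn J2 has f-setter on 2)
b0 |TF1  (TF1 one-in-one-out from 1)
b3 |J1  (J1 needs exactly one e-in)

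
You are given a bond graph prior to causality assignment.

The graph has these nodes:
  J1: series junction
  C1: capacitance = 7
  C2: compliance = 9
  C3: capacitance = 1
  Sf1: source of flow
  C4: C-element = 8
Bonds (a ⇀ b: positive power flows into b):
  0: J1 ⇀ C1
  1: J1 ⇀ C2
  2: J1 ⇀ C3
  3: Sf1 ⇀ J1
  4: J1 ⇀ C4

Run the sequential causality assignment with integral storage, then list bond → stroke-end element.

b0 →J1
b1 →J1
b2 →J1
b3 →Sf1
b4 →J1

β3 →Sf1  (Sf1 fixes flow; stroke at Sf1)
β0 →J1  (common-f at J1 fixed by 3)
β1 →J1  (J1 flow already set via bond 3)
β2 →J1  (J1 flow already set via bond 3)
β4 →J1  (J1 flow already set via bond 3)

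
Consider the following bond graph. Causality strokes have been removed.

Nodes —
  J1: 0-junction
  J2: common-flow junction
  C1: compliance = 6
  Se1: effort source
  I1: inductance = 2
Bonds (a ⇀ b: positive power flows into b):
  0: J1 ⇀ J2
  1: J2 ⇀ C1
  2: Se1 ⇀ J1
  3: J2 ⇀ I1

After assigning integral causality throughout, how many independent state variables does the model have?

2  (C1, I1 all integral)

bond 2 |J1  (Se1 (Se) sets effort on bond)
bond 0 |J2  (J1: bond 2 brought effort, rest push out)
bond 1 |J2  (C1 outputs effort q/C1)
bond 3 |I1  (J2: last free bond brings flow in)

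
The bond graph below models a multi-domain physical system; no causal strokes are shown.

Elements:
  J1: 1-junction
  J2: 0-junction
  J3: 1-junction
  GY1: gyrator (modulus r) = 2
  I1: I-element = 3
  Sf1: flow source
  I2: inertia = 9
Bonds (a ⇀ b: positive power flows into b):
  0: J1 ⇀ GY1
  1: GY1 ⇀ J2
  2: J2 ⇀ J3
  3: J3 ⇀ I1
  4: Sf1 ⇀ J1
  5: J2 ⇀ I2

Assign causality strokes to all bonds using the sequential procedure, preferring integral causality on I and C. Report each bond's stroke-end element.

β0 stroke→J1
β1 stroke→J2
β2 stroke→J3
β3 stroke→I1
β4 stroke→Sf1
β5 stroke→I2

b4 stroke at Sf1  (Sf1: flow source, stroke at near end)
b0 stroke at J1  (J1 flow already set via bond 4)
b1 stroke at J2  (GY GY1: same side as bond 0)
b2 stroke at J3  (0-jn J2 has e-setter on 1)
b5 stroke at I2  (J2 effort already set via bond 1)
b3 stroke at I1  (J3 needs exactly one f-in)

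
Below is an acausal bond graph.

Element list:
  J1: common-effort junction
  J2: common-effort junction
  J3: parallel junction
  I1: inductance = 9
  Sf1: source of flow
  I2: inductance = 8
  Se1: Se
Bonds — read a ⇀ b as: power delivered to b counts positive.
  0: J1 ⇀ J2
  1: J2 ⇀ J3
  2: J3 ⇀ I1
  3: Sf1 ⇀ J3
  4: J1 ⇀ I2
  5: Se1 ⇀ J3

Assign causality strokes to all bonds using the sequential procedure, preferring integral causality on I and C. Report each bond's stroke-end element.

bond 0 →J1
bond 1 →J2
bond 2 →I1
bond 3 →Sf1
bond 4 →I2
bond 5 →J3

bond 3 stroke→Sf1  (Sf1 (Sf) sets flow on bond)
bond 5 stroke→J3  (Se1 (Se) sets effort on bond)
bond 1 stroke→J2  (common-e at J3 fixed by 5)
bond 2 stroke→I1  (J3: bond 5 brought effort, rest push out)
bond 0 stroke→J1  (J2 effort already set via bond 1)
bond 4 stroke→I2  (J1: bond 0 brought effort, rest push out)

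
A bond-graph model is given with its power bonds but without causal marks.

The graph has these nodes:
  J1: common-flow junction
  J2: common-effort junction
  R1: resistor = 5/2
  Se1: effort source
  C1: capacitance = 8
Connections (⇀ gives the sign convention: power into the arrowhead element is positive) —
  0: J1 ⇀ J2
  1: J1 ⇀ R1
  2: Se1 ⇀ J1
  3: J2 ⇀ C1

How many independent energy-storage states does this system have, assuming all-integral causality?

#2 |J1  (Se1: effort source, stroke at far end)
#3 |J2  (C1: C, integral causality)
#0 |J1  (0-jn J2 has e-setter on 3)
#1 |R1  (J1: last free bond brings flow in)

1  (C1 all integral)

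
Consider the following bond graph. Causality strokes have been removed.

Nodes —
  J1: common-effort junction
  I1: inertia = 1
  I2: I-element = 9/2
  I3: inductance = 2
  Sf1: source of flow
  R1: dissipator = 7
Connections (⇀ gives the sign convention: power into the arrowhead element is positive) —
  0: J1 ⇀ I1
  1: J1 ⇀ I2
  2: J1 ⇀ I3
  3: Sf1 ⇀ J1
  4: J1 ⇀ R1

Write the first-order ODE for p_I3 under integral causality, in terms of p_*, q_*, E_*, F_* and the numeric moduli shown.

dp_I3/dt = 7*F_Sf1 - 7*p_I1 - 14*p_I2/9 - 7*p_I3/2

#3 →Sf1  (Sf1: flow source, stroke at near end)
#0 →I1  (I1 integral (f out))
#1 →I2  (I2 integral (f out))
#2 →I3  (I3 outputs flow p/I3)
#4 →J1  (only one effort-in slot at J1)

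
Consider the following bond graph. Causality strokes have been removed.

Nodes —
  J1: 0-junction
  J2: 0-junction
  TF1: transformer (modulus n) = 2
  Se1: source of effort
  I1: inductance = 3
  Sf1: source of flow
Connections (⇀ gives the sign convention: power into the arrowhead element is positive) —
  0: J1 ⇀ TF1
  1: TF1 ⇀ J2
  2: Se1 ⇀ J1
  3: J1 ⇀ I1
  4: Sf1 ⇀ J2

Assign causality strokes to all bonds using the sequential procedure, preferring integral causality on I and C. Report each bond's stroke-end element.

bond 0 |TF1
bond 1 |J2
bond 2 |J1
bond 3 |I1
bond 4 |Sf1

β2 →J1  (Se1: effort source, stroke at far end)
β4 →Sf1  (Sf1 (Sf) sets flow on bond)
β0 →TF1  (J1: bond 2 brought effort, rest push out)
β3 →I1  (0-jn J1 has e-setter on 2)
β1 →J2  (J2 needs exactly one e-in)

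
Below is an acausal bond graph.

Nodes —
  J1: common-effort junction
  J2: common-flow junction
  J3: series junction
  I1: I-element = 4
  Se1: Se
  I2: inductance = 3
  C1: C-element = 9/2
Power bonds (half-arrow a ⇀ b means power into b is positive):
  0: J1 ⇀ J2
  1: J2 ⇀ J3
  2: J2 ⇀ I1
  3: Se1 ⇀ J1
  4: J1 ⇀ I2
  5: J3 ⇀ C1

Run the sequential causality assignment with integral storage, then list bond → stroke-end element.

b0 stroke at J2
b1 stroke at J2
b2 stroke at I1
b3 stroke at J1
b4 stroke at I2
b5 stroke at J3

#3 stroke at J1  (Se1 fixes effort; stroke away)
#0 stroke at J2  (0-jn J1 has e-setter on 3)
#4 stroke at I2  (common-e at J1 fixed by 3)
#2 stroke at I1  (I1: I, integral causality)
#1 stroke at J2  (J2 flow already set via bond 2)
#5 stroke at J3  (common-f at J3 fixed by 1)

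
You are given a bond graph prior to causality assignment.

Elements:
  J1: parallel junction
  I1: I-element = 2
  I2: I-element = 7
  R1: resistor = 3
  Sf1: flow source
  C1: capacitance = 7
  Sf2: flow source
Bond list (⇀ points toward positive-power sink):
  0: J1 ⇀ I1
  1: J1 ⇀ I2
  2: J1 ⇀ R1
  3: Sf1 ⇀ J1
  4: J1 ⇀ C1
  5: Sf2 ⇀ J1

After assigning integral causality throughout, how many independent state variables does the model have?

3  (C1, I1, I2 all integral)

#3 stroke→Sf1  (source Sf1 imposes f)
#5 stroke→Sf2  (Sf2 fixes flow; stroke at Sf2)
#0 stroke→I1  (I1 integral (f out))
#1 stroke→I2  (I2: I, integral causality)
#4 stroke→J1  (prefer integral on C1)
#2 stroke→R1  (J1: bond 4 brought effort, rest push out)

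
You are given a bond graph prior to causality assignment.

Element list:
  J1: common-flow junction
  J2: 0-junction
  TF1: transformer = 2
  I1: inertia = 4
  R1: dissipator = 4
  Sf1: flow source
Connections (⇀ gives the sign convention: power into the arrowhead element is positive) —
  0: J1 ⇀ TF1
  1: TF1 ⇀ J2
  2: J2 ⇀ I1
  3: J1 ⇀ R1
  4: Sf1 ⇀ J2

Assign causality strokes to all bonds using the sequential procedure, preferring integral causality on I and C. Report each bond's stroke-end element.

bond 4 stroke at Sf1  (source Sf1 imposes f)
bond 2 stroke at I1  (prefer integral on I1)
bond 1 stroke at J2  (only one effort-in slot at J2)
bond 0 stroke at TF1  (TF1: transformer flips bond 1)
bond 3 stroke at J1  (1-jn J1 has f-setter on 0)

β0 stroke→TF1
β1 stroke→J2
β2 stroke→I1
β3 stroke→J1
β4 stroke→Sf1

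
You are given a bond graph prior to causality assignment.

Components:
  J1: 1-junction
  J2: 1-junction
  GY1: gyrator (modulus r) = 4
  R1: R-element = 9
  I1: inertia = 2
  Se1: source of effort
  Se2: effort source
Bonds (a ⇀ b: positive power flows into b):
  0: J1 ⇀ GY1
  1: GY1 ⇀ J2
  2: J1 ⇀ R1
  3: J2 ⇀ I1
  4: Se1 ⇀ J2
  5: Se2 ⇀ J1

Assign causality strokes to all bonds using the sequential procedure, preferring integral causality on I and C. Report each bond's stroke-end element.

bond 0 |J1
bond 1 |J2
bond 2 |R1
bond 3 |I1
bond 4 |J2
bond 5 |J1

b4 stroke→J2  (Se1: effort source, stroke at far end)
b5 stroke→J1  (Se2 (Se) sets effort on bond)
b3 stroke→I1  (I1 integral (f out))
b1 stroke→J2  (J2: bond 3 brought flow, rest push out)
b0 stroke→J1  (GY GY1: same side as bond 1)
b2 stroke→R1  (J1: last free bond brings flow in)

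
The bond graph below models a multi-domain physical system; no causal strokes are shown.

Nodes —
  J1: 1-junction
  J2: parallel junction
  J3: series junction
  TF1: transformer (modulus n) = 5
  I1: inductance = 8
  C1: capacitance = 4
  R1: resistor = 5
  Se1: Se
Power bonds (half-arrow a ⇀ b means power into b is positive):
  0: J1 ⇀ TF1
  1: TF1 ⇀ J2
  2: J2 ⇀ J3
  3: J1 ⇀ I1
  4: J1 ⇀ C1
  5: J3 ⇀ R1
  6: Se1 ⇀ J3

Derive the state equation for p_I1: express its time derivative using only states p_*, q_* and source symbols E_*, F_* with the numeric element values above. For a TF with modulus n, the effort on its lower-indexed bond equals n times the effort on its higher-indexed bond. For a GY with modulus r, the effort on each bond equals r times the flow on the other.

dp_I1/dt = 5*E_Se1 - 125*p_I1/8 - q_C1/4

b6 |J3  (Se1 fixes effort; stroke away)
b3 |I1  (I1 integral (f out))
b0 |J1  (J1 flow already set via bond 3)
b4 |J1  (common-f at J1 fixed by 3)
b1 |TF1  (TF1: transformer flips bond 0)
b2 |J2  (J2 needs exactly one e-in)
b5 |J3  (common-f at J3 fixed by 2)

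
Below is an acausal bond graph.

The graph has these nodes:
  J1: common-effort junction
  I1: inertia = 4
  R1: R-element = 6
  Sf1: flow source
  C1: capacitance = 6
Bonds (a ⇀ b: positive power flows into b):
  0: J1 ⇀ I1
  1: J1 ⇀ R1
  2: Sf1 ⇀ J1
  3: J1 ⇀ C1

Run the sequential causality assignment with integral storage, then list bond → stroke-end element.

#2 →Sf1  (Sf1 (Sf) sets flow on bond)
#0 →I1  (I1 outputs flow p/I1)
#3 →J1  (C1: C, integral causality)
#1 →R1  (0-jn J1 has e-setter on 3)

β0 stroke→I1
β1 stroke→R1
β2 stroke→Sf1
β3 stroke→J1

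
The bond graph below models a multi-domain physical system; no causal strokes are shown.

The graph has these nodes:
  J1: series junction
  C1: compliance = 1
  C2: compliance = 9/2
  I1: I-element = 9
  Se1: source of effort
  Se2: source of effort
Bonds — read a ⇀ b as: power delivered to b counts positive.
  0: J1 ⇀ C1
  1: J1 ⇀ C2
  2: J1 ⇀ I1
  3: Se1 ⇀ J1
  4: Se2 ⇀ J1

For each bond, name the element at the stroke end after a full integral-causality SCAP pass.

bond 3 stroke→J1  (source Se1 imposes e)
bond 4 stroke→J1  (Se2 (Se) sets effort on bond)
bond 0 stroke→J1  (C1 integral (e out))
bond 1 stroke→J1  (C2: C, integral causality)
bond 2 stroke→I1  (J1: last free bond brings flow in)

b0 stroke→J1
b1 stroke→J1
b2 stroke→I1
b3 stroke→J1
b4 stroke→J1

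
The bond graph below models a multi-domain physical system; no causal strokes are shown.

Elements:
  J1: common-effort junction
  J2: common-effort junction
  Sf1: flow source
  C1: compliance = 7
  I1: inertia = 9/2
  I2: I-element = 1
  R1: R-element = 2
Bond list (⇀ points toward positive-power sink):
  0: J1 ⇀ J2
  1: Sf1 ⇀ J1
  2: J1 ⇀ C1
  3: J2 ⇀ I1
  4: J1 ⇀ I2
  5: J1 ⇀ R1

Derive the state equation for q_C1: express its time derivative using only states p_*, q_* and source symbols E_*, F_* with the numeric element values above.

dq_C1/dt = F_Sf1 - 2*p_I1/9 - p_I2 - q_C1/14

#1 |Sf1  (Sf1 fixes flow; stroke at Sf1)
#2 |J1  (C1: C, integral causality)
#0 |J2  (common-e at J1 fixed by 2)
#4 |I2  (J1 effort already set via bond 2)
#5 |R1  (J1: bond 2 brought effort, rest push out)
#3 |I1  (J2 effort already set via bond 0)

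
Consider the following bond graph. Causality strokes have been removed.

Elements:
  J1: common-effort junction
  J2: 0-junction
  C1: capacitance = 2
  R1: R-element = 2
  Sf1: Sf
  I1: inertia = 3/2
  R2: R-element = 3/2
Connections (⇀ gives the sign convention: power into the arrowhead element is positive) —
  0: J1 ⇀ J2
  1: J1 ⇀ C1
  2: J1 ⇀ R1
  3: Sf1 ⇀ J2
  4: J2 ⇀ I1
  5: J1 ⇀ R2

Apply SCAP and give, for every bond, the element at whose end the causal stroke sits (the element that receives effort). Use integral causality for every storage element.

bond 3 |Sf1  (Sf1: flow source, stroke at near end)
bond 1 |J1  (C1 outputs effort q/C1)
bond 0 |J2  (J1 effort already set via bond 1)
bond 2 |R1  (J1: bond 1 brought effort, rest push out)
bond 5 |R2  (J1: bond 1 brought effort, rest push out)
bond 4 |I1  (J2 effort already set via bond 0)

bond 0 →J2
bond 1 →J1
bond 2 →R1
bond 3 →Sf1
bond 4 →I1
bond 5 →R2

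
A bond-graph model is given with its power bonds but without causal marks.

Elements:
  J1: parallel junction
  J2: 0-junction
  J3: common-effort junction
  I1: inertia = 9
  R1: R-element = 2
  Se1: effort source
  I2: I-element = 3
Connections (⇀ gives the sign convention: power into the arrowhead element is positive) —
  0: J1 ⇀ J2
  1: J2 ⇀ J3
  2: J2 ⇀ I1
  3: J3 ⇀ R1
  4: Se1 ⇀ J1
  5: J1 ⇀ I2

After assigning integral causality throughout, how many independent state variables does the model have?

b4 stroke→J1  (Se1: effort source, stroke at far end)
b0 stroke→J2  (J1: bond 4 brought effort, rest push out)
b5 stroke→I2  (0-jn J1 has e-setter on 4)
b1 stroke→J3  (common-e at J2 fixed by 0)
b2 stroke→I1  (J2 effort already set via bond 0)
b3 stroke→R1  (common-e at J3 fixed by 1)

2  (I1, I2 all integral)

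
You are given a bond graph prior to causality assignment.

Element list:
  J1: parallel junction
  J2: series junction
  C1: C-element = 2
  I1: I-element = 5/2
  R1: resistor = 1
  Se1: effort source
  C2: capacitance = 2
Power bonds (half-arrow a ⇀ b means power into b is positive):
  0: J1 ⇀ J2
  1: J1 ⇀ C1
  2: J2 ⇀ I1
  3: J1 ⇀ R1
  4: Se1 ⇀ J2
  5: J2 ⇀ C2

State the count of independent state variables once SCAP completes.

#4 |J2  (Se1 (Se) sets effort on bond)
#1 |J1  (prefer integral on C1)
#0 |J2  (0-jn J1 has e-setter on 1)
#3 |R1  (0-jn J1 has e-setter on 1)
#2 |I1  (I1 integral (f out))
#5 |J2  (1-jn J2 has f-setter on 2)

3  (C1, C2, I1 all integral)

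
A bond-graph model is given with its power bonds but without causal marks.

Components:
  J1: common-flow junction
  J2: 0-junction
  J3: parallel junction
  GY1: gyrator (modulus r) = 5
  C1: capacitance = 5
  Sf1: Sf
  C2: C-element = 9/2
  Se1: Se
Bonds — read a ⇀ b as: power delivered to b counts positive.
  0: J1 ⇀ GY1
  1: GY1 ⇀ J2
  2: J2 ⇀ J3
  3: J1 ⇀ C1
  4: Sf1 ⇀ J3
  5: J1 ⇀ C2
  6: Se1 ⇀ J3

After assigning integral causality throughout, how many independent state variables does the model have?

b4 →Sf1  (Sf1 (Sf) sets flow on bond)
b6 →J3  (source Se1 imposes e)
b2 →J2  (J3: bond 6 brought effort, rest push out)
b1 →GY1  (J2: bond 2 brought effort, rest push out)
b0 →GY1  (GY1 both-in/both-out from 1)
b3 →J1  (common-f at J1 fixed by 0)
b5 →J1  (1-jn J1 has f-setter on 0)

2  (C1, C2 all integral)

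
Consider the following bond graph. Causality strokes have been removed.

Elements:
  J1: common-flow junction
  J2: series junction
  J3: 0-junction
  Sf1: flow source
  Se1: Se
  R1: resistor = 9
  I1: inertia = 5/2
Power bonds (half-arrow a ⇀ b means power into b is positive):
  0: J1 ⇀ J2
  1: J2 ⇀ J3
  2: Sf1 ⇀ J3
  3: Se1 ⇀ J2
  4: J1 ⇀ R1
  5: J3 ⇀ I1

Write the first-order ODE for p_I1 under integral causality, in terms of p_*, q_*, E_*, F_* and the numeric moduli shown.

bond 2 stroke at Sf1  (Sf1 fixes flow; stroke at Sf1)
bond 3 stroke at J2  (Se1 (Se) sets effort on bond)
bond 5 stroke at I1  (prefer integral on I1)
bond 1 stroke at J3  (closing 0-jn rule on J3)
bond 0 stroke at J2  (J2: bond 1 brought flow, rest push out)
bond 4 stroke at J1  (J1 flow already set via bond 0)

dp_I1/dt = E_Se1 + 9*F_Sf1 - 18*p_I1/5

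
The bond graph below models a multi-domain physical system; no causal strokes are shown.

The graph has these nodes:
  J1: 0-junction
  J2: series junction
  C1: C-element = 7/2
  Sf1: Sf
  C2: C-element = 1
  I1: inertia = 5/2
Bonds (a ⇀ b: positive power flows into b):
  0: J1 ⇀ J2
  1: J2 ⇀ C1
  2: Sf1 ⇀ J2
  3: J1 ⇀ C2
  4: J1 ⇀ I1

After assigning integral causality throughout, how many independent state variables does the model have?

bond 2 stroke at Sf1  (Sf1: flow source, stroke at near end)
bond 0 stroke at J2  (J2: bond 2 brought flow, rest push out)
bond 1 stroke at J2  (J2 flow already set via bond 2)
bond 3 stroke at J1  (C2: C, integral causality)
bond 4 stroke at I1  (J1: bond 3 brought effort, rest push out)

3  (C1, C2, I1 all integral)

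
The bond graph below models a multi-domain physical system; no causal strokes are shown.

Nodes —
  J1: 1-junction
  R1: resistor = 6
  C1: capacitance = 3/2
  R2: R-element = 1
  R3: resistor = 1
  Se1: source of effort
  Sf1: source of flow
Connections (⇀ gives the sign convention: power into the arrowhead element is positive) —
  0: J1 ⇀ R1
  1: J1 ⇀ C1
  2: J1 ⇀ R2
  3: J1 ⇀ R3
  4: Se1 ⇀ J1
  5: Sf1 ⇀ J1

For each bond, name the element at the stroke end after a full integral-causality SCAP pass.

#0 →J1
#1 →J1
#2 →J1
#3 →J1
#4 →J1
#5 →Sf1

bond 4 |J1  (Se1: effort source, stroke at far end)
bond 5 |Sf1  (source Sf1 imposes f)
bond 0 |J1  (J1: bond 5 brought flow, rest push out)
bond 1 |J1  (common-f at J1 fixed by 5)
bond 2 |J1  (common-f at J1 fixed by 5)
bond 3 |J1  (J1: bond 5 brought flow, rest push out)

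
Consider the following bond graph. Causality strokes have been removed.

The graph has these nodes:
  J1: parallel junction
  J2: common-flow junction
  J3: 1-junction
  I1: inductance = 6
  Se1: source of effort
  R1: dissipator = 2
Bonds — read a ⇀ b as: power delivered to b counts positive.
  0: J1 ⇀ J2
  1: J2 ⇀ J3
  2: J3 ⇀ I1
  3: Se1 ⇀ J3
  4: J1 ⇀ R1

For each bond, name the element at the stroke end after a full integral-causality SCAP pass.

b3 stroke→J3  (Se1 (Se) sets effort on bond)
b2 stroke→I1  (I1 integral (f out))
b1 stroke→J3  (J3: bond 2 brought flow, rest push out)
b0 stroke→J2  (J2 flow already set via bond 1)
b4 stroke→J1  (J1: last free bond brings effort in)

b0 →J2
b1 →J3
b2 →I1
b3 →J3
b4 →J1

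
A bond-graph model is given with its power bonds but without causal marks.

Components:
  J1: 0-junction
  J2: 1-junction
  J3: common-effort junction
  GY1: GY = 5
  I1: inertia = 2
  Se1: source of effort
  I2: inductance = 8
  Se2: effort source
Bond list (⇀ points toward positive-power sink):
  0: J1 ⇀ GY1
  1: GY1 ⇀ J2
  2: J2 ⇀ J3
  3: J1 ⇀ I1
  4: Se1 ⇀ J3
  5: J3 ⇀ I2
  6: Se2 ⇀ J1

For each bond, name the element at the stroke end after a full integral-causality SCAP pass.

#4 |J3  (source Se1 imposes e)
#6 |J1  (Se2 (Se) sets effort on bond)
#0 |GY1  (J1: bond 6 brought effort, rest push out)
#3 |I1  (common-e at J1 fixed by 6)
#2 |J2  (J3 effort already set via bond 4)
#5 |I2  (common-e at J3 fixed by 4)
#1 |GY1  (through GY1, causality inverts; strokes same side of GY1)

bond 0 →GY1
bond 1 →GY1
bond 2 →J2
bond 3 →I1
bond 4 →J3
bond 5 →I2
bond 6 →J1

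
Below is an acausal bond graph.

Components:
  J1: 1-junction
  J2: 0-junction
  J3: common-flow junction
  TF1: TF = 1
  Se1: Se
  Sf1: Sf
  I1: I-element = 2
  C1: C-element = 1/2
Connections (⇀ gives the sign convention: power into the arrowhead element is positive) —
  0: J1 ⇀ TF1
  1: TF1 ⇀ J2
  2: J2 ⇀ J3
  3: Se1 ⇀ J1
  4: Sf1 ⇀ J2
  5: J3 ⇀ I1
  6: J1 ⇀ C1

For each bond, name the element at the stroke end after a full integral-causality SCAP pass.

b0 stroke at TF1
b1 stroke at J2
b2 stroke at J3
b3 stroke at J1
b4 stroke at Sf1
b5 stroke at I1
b6 stroke at J1

#3 stroke at J1  (Se1 (Se) sets effort on bond)
#4 stroke at Sf1  (source Sf1 imposes f)
#5 stroke at I1  (I1: I, integral causality)
#2 stroke at J3  (1-jn J3 has f-setter on 5)
#1 stroke at J2  (J2: last free bond brings effort in)
#0 stroke at TF1  (TF1: transformer flips bond 1)
#6 stroke at J1  (common-f at J1 fixed by 0)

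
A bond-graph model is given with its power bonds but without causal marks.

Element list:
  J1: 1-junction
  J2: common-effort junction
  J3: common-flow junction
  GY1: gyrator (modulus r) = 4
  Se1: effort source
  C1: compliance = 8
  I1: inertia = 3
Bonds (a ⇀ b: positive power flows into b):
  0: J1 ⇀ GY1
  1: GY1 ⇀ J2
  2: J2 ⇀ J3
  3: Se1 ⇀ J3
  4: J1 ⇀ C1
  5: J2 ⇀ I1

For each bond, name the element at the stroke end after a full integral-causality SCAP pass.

#0 stroke→GY1
#1 stroke→GY1
#2 stroke→J2
#3 stroke→J3
#4 stroke→J1
#5 stroke→I1

b3 →J3  (Se1 fixes effort; stroke away)
b2 →J2  (J3 needs exactly one f-in)
b1 →GY1  (common-e at J2 fixed by 2)
b5 →I1  (J2: bond 2 brought effort, rest push out)
b0 →GY1  (GY GY1: same side as bond 1)
b4 →J1  (J1: bond 0 brought flow, rest push out)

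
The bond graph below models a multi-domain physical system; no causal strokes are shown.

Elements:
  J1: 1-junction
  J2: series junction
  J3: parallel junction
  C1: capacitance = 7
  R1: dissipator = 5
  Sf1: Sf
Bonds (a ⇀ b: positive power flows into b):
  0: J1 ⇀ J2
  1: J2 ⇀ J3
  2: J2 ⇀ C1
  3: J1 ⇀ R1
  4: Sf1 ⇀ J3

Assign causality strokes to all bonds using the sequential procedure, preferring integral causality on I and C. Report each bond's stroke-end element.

b0 stroke at J2
b1 stroke at J3
b2 stroke at J2
b3 stroke at J1
b4 stroke at Sf1

β4 |Sf1  (Sf1: flow source, stroke at near end)
β1 |J3  (closing 0-jn rule on J3)
β0 |J2  (J2: bond 1 brought flow, rest push out)
β2 |J2  (common-f at J2 fixed by 1)
β3 |J1  (J1 flow already set via bond 0)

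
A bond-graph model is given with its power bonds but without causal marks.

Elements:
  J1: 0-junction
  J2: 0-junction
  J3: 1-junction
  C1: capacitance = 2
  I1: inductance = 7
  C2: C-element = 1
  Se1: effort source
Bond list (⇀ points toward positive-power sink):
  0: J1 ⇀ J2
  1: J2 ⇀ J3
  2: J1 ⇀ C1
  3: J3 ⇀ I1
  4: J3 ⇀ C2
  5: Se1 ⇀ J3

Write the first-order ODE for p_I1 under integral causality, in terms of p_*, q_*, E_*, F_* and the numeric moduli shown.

b5 |J3  (Se1: effort source, stroke at far end)
b2 |J1  (C1 outputs effort q/C1)
b0 |J2  (J1: bond 2 brought effort, rest push out)
b1 |J3  (common-e at J2 fixed by 0)
b3 |I1  (I1: I, integral causality)
b4 |J3  (common-f at J3 fixed by 3)

dp_I1/dt = E_Se1 + q_C1/2 - q_C2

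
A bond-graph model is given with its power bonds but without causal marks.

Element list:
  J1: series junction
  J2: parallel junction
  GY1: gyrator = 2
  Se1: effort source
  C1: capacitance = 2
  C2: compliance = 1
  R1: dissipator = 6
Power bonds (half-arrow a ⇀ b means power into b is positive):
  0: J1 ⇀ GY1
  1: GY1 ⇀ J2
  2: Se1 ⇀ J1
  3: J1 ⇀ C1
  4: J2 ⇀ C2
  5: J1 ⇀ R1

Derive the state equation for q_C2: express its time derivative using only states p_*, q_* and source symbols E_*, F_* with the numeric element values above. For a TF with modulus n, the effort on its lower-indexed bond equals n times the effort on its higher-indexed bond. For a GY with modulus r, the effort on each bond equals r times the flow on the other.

β2 →J1  (Se1 fixes effort; stroke away)
β3 →J1  (C1 outputs effort q/C1)
β4 →J2  (C2: C, integral causality)
β1 →GY1  (J2 effort already set via bond 4)
β0 →GY1  (GY1 both-in/both-out from 1)
β5 →J1  (1-jn J1 has f-setter on 0)

dq_C2/dt = E_Se1/2 - q_C1/4 - 3*q_C2/2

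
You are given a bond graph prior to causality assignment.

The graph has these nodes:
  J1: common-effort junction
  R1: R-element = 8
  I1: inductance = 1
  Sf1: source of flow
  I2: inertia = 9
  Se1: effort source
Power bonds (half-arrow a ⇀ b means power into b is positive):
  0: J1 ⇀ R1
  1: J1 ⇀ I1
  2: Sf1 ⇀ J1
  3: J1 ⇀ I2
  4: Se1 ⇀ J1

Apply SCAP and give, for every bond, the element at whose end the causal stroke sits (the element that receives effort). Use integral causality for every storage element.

b2 stroke→Sf1  (Sf1: flow source, stroke at near end)
b4 stroke→J1  (Se1: effort source, stroke at far end)
b0 stroke→R1  (0-jn J1 has e-setter on 4)
b1 stroke→I1  (J1: bond 4 brought effort, rest push out)
b3 stroke→I2  (J1: bond 4 brought effort, rest push out)

b0 stroke at R1
b1 stroke at I1
b2 stroke at Sf1
b3 stroke at I2
b4 stroke at J1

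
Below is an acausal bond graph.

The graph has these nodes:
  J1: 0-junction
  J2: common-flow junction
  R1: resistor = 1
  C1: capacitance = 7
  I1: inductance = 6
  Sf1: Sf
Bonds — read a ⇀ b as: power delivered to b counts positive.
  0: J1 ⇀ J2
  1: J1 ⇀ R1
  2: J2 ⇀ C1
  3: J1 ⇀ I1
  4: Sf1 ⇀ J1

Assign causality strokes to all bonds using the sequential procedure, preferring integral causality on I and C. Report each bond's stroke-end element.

#0 stroke→J1
#1 stroke→R1
#2 stroke→J2
#3 stroke→I1
#4 stroke→Sf1

bond 4 stroke→Sf1  (Sf1: flow source, stroke at near end)
bond 2 stroke→J2  (C1 integral (e out))
bond 0 stroke→J1  (only one flow-in slot at J2)
bond 1 stroke→R1  (common-e at J1 fixed by 0)
bond 3 stroke→I1  (0-jn J1 has e-setter on 0)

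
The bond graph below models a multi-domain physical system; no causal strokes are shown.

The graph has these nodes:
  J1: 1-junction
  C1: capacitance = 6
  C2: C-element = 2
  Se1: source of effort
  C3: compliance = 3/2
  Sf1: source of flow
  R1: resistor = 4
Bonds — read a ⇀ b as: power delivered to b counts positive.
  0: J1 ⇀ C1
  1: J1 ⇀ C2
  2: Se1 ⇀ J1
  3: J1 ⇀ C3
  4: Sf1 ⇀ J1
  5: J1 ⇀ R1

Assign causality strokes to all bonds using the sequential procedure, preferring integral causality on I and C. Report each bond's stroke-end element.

β2 stroke at J1  (Se1: effort source, stroke at far end)
β4 stroke at Sf1  (Sf1 fixes flow; stroke at Sf1)
β0 stroke at J1  (1-jn J1 has f-setter on 4)
β1 stroke at J1  (J1 flow already set via bond 4)
β3 stroke at J1  (J1: bond 4 brought flow, rest push out)
β5 stroke at J1  (common-f at J1 fixed by 4)

bond 0 stroke at J1
bond 1 stroke at J1
bond 2 stroke at J1
bond 3 stroke at J1
bond 4 stroke at Sf1
bond 5 stroke at J1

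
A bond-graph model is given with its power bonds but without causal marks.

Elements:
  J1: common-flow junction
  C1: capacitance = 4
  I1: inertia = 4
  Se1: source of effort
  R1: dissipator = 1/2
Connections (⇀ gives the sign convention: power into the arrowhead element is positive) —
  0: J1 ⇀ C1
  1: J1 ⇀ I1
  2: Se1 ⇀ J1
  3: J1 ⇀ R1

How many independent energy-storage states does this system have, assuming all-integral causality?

2  (C1, I1 all integral)

β2 |J1  (source Se1 imposes e)
β0 |J1  (C1: C, integral causality)
β1 |I1  (I1 outputs flow p/I1)
β3 |J1  (common-f at J1 fixed by 1)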